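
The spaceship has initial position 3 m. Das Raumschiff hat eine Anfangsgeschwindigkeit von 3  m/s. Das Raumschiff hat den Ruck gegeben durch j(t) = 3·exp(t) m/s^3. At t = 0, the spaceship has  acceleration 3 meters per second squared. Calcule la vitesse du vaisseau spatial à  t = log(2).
En partant du jerk j(t) = 3·exp(t), nous prenons 2 primitives. En prenant ∫j(t)dt et en appliquant a(0) = 3, nous trouvons a(t) = 3·exp(t). L'intégrale de l'accélération, avec v(0) = 3, donne la vitesse: v(t) = 3·exp(t). En utilisant v(t) = 3·exp(t) et en substituant t = log(2), nous trouvons v = 6.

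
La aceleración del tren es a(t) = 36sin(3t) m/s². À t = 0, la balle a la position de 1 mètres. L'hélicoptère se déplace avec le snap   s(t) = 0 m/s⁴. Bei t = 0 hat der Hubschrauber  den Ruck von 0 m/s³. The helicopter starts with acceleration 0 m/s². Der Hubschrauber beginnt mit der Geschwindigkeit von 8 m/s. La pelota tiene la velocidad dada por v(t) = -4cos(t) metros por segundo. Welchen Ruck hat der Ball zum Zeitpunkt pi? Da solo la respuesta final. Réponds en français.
La réponse est -4.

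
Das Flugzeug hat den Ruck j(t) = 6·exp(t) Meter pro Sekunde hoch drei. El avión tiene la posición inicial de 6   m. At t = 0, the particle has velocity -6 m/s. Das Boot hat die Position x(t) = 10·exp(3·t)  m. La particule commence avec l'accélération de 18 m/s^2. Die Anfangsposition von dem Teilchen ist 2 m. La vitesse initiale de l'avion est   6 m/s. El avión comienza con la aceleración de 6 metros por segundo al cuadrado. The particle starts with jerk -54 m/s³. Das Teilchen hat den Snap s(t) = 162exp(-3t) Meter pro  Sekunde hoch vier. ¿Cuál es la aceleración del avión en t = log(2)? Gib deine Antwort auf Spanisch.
Debemos encontrar la antiderivada de nuestra ecuación de la sacudida j(t) = 6·exp(t) 1 vez. La integral de la sacudida, con a(0) = 6, da la aceleración: a(t) = 6·exp(t). Usando a(t) = 6·exp(t) y sustituyendo t = log(2), encontramos a = 12.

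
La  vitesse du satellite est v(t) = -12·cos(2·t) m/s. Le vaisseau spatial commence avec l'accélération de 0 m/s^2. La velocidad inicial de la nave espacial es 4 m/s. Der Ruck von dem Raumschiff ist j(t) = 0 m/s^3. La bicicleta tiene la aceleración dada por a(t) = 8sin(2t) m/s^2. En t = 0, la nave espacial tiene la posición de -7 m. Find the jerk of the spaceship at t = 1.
Using j(t) = 0 and substituting t = 1, we find j = 0.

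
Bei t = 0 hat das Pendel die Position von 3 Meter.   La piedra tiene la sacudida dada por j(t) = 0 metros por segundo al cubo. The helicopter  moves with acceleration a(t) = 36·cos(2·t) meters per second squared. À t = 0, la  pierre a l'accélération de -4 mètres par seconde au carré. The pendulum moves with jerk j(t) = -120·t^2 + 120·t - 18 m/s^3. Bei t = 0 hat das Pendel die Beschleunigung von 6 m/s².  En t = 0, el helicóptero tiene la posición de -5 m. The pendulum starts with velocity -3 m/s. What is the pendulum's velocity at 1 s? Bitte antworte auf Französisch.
Pour résoudre ceci, nous devons prendre 2 primitives de notre équation du jerk j(t) = -120·t^2 + 120·t - 18. En prenant ∫j(t)dt et en appliquant a(0) = 6, nous trouvons a(t) = -40·t^3 + 60·t^2 - 18·t + 6. L'intégrale de l'accélération est la vitesse. En utilisant v(0) = -3, nous obtenons v(t) = -10·t^4 + 20·t^3 - 9·t^2 + 6·t - 3. Nous avons la vitesse v(t) = -10·t^4 + 20·t^3 - 9·t^2 + 6·t - 3. En substituant t = 1: v(1) = 4.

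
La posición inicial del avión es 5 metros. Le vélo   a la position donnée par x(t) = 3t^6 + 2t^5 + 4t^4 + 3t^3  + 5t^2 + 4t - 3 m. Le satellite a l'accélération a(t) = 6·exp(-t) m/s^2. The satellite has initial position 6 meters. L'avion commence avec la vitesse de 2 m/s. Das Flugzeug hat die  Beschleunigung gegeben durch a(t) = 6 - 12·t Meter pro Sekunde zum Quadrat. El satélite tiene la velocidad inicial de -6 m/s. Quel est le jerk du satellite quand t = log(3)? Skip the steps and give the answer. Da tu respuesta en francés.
j(log(3)) = -2.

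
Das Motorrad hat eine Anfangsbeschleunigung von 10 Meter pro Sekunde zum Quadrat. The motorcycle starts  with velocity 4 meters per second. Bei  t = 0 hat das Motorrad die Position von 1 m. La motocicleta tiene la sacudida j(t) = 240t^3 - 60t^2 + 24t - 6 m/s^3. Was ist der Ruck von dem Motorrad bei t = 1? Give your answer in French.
Nous avons le jerk j(t) = 240·t^3 - 60·t^2 + 24·t - 6. En substituant t = 1: j(1) = 198.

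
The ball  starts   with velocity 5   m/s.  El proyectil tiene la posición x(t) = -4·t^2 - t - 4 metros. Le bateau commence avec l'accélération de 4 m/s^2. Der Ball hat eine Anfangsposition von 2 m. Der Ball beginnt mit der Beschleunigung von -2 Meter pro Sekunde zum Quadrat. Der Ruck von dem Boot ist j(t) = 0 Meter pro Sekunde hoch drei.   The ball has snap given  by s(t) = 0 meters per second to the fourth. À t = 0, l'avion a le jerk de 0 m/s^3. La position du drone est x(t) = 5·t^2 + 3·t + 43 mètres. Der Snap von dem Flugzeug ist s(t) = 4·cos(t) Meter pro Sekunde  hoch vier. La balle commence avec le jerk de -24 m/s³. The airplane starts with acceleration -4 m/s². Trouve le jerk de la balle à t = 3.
En partant du snap s(t) = 0, nous prenons 1 intégrale. En intégrant le snap et en utilisant la condition initiale j(0) = -24, nous obtenons j(t) = -24. De l'équation du jerk j(t) = -24, nous substituons t = 3 pour obtenir j = -24.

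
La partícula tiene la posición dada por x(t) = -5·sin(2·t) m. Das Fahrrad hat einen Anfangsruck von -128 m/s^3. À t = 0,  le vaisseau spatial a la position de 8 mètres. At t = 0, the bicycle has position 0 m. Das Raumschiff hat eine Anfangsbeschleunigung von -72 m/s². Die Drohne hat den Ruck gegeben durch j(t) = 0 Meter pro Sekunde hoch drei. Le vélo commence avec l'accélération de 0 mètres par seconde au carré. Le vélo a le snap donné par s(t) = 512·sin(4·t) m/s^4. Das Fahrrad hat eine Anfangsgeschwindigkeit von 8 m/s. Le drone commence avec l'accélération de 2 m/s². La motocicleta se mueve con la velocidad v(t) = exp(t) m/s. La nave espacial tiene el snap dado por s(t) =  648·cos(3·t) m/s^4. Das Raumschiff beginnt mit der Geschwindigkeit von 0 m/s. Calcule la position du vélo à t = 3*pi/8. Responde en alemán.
Ausgehend von dem Snap s(t) = 512·sin(4·t), nehmen wir 4 Stammfunktionen. Mit ∫s(t)dt und Anwendung von j(0) = -128, finden wir j(t) = -128·cos(4·t). Mit ∫j(t)dt und Anwendung von a(0) = 0, finden wir a(t) = -32·sin(4·t). Das Integral von der Beschleunigung ist die Geschwindigkeit. Mit v(0) = 8 erhalten wir v(t) = 8·cos(4·t). Durch Integration von der Geschwindigkeit und Verwendung der Anfangsbedingung x(0) = 0, erhalten wir x(t) = 2·sin(4·t). Mit x(t) = 2·sin(4·t) und Einsetzen von t = 3*pi/8, finden wir x = -2.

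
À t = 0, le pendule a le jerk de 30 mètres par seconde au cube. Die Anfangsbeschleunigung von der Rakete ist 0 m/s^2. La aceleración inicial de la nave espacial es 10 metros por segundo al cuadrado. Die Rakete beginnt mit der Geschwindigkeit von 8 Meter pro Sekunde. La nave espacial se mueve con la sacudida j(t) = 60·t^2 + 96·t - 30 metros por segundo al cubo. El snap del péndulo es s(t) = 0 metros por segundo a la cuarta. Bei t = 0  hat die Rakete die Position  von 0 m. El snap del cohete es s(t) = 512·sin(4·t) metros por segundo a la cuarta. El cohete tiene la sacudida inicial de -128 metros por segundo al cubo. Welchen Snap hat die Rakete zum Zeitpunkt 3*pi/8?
Wir haben den Snap s(t) = 512·sin(4·t). Durch Einsetzen von t = 3*pi/8: s(3*pi/8) = -512.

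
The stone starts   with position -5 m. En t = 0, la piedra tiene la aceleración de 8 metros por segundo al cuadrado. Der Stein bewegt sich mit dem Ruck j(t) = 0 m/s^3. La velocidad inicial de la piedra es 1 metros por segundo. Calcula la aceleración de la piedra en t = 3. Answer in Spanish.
Para resolver esto, necesitamos tomar 1 antiderivada de nuestra ecuación de la sacudida j(t) = 0. La antiderivada de la sacudida es la aceleración. Usando a(0) = 8, obtenemos a(t) = 8. Usando a(t) = 8 y sustituyendo t = 3, encontramos a = 8.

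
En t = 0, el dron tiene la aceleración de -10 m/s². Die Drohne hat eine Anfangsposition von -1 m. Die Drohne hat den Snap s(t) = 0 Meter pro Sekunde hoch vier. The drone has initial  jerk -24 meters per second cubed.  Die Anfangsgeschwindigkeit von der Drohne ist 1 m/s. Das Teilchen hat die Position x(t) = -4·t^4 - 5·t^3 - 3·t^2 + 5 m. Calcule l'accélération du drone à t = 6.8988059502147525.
En partant du snap s(t) = 0, nous prenons 2 primitives. En intégrant le snap et en utilisant la condition initiale j(0) = -24, nous obtenons j(t) = -24. En intégrant le jerk et en utilisant la condition initiale a(0) = -10, nous obtenons a(t) = -24·t - 10. Nous avons l'accélération a(t) = -24·t - 10. En substituant t = 6.8988059502147525: a(6.8988059502147525) = -175.571342805154.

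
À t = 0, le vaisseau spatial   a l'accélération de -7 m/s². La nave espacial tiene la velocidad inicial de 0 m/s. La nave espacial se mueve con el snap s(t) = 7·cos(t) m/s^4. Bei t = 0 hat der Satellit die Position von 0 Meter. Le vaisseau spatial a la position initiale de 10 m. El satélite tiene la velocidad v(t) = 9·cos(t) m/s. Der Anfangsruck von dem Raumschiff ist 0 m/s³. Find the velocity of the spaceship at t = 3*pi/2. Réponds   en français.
En partant du snap s(t) = 7·cos(t), nous prenons 3 primitives. La primitive du snap, avec j(0) = 0, donne le jerk: j(t) = 7·sin(t). L'intégrale du jerk, avec a(0) = -7, donne l'accélération: a(t) = -7·cos(t). La primitive de l'accélération est la vitesse. En utilisant v(0) = 0, nous obtenons v(t) = -7·sin(t). De l'équation de la vitesse v(t) = -7·sin(t), nous substituons t = 3*pi/2 pour obtenir v = 7.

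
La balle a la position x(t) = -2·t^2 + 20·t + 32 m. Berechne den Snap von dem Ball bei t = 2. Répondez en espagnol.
Partiendo de la posición x(t) = -2·t^2 + 20·t + 32, tomamos 4 derivadas. La derivada de la posición da la velocidad: v(t) = 20 - 4·t. Derivando la velocidad, obtenemos la aceleración: a(t) = -4. La derivada de la aceleración da la sacudida: j(t) = 0. Derivando la sacudida, obtenemos el snap: s(t) = 0. De la ecuación del snap s(t) = 0, sustituimos t = 2 para obtener s = 0.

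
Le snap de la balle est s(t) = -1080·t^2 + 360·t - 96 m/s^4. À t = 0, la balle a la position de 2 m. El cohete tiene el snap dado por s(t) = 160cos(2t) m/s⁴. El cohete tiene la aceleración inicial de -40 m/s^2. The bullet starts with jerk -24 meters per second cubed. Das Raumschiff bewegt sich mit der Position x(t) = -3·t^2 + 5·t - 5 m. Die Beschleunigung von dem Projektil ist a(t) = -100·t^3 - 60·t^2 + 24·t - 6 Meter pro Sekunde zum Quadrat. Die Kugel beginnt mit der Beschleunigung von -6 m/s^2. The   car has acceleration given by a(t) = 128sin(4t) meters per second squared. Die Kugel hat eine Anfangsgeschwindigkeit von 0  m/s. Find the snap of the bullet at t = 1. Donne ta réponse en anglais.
From the given snap equation s(t) = -1080·t^2 + 360·t - 96, we substitute t = 1 to get s = -816.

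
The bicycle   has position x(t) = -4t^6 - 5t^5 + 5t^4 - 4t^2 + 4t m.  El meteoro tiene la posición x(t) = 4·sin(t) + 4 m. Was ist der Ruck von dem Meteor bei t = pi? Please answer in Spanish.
Partiendo de la posición x(t) = 4·sin(t) + 4, tomamos 3 derivadas. Tomando d/dt de x(t), encontramos v(t) = 4·cos(t). La derivada de la velocidad da la aceleración: a(t) = -4·sin(t). La derivada de la aceleración da la sacudida: j(t) = -4·cos(t). Usando j(t) = -4·cos(t) y sustituyendo t = pi, encontramos j = 4.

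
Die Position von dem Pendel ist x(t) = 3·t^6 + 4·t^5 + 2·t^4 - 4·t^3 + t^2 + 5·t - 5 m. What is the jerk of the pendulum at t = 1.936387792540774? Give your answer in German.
Wir müssen unsere Gleichung für die Position x(t) = 3·t^6 + 4·t^5 + 2·t^4 - 4·t^3 + t^2 + 5·t - 5 3-mal ableiten. Durch Ableiten von der Position erhalten wir die Geschwindigkeit: v(t) = 18·t^5 + 20·t^4 + 8·t^3 - 12·t^2 + 2·t + 5. Die Ableitung von der Geschwindigkeit ergibt die Beschleunigung: a(t) = 90·t^4 + 80·t^3 + 24·t^2 - 24·t + 2. Die Ableitung von der Beschleunigung ergibt den Ruck: j(t) = 360·t^3 + 240·t^2 + 48·t - 24. Mit j(t) = 360·t^3 + 240·t^2 + 48·t - 24 und Einsetzen von t = 1.936387792540774, finden wir j = 3582.69312296467.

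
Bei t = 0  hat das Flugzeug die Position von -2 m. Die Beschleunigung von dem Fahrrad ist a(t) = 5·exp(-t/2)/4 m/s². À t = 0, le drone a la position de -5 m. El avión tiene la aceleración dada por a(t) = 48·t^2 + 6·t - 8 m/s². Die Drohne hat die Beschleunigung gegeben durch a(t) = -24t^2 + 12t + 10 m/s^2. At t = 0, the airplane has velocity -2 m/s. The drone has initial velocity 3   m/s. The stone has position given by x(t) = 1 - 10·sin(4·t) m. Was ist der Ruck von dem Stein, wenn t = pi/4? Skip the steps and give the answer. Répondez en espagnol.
La sacudida en t = pi/4 es j = -640.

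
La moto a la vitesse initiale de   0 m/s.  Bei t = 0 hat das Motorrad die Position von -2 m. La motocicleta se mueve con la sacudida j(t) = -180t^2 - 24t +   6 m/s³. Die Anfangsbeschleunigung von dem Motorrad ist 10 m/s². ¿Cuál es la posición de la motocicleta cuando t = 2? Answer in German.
Wir müssen unsere Gleichung für den Ruck j(t) = -180·t^2 - 24·t + 6 3-mal integrieren. Durch Integration von dem Ruck und Verwendung der Anfangsbedingung a(0) = 10, erhalten wir a(t) = -60·t^3 - 12·t^2 + 6·t + 10. Das Integral von der Beschleunigung ist die Geschwindigkeit. Mit v(0) = 0 erhalten wir v(t) = t·(-15·t^3 - 4·t^2 + 3·t + 10). Mit ∫v(t)dt und Anwendung von x(0) = -2, finden wir x(t) = -3·t^5 - t^4 + t^3 + 5·t^2 - 2. Aus der Gleichung für die Position x(t) = -3·t^5 - t^4 + t^3 + 5·t^2 - 2, setzen wir t = 2 ein und erhalten x = -86.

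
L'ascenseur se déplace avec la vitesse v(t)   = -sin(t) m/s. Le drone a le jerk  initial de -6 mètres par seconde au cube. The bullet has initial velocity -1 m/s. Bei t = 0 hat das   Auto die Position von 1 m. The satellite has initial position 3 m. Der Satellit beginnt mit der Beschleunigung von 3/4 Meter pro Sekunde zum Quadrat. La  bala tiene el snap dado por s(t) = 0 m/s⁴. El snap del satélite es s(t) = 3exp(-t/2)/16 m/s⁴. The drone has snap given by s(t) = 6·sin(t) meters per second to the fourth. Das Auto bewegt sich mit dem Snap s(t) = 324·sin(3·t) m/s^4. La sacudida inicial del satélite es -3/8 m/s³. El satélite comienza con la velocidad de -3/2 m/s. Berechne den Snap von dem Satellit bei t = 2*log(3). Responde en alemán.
Wir haben den Snap s(t) = 3·exp(-t/2)/16. Durch Einsetzen von t = 2*log(3): s(2*log(3)) = 1/16.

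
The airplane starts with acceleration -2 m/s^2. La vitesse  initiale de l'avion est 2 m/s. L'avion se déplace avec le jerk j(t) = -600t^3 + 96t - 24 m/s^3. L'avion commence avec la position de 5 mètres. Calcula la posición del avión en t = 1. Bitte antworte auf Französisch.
En partant du jerk j(t) = -600·t^3 + 96·t - 24, nous prenons 3 primitives. La primitive du jerk, avec a(0) = -2, donne l'accélération: a(t) = -150·t^4 + 48·t^2 - 24·t - 2. L'intégrale de l'accélération, avec v(0) = 2, donne la vitesse: v(t) = -30·t^5 + 16·t^3 - 12·t^2 - 2·t + 2. L'intégrale de la vitesse, avec x(0) = 5, donne la position: x(t) = -5·t^6 + 4·t^4 - 4·t^3 - t^2 + 2·t + 5. De l'équation de la position x(t) = -5·t^6 + 4·t^4 - 4·t^3 - t^2 + 2·t + 5, nous substituons t = 1 pour obtenir x = 1.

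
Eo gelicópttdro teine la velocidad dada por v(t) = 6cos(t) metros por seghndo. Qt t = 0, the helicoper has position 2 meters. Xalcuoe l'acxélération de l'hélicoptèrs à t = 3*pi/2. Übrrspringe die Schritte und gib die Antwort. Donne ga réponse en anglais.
At t = 3*pi/2, a = 6.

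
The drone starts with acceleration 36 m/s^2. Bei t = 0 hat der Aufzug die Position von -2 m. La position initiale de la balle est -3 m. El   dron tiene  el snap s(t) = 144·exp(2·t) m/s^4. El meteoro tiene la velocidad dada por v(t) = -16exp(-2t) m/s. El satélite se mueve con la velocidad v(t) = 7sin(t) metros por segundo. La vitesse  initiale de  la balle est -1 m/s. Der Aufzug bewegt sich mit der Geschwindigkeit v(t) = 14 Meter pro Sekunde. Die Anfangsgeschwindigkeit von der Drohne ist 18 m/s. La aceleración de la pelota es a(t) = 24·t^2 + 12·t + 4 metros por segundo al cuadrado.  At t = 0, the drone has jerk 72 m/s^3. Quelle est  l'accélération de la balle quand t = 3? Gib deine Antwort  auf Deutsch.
Aus der Gleichung für die Beschleunigung a(t) = 24·t^2 + 12·t + 4, setzen wir t = 3 ein und erhalten a = 256.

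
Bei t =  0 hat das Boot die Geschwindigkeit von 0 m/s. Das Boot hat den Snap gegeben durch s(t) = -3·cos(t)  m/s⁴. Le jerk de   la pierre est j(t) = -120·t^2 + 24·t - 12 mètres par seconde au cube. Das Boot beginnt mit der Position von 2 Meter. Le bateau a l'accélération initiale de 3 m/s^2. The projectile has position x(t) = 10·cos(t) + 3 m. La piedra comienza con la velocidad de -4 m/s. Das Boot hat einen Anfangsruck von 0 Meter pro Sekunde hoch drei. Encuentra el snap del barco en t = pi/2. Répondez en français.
En utilisant s(t) = -3·cos(t) et en substituant t = pi/2, nous trouvons s = 0.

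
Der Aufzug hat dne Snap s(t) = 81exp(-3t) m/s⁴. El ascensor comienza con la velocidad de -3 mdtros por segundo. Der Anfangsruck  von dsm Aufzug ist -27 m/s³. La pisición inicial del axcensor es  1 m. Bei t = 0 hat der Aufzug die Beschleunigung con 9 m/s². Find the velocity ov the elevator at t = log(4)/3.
To find the answer, we compute 3 integrals of s(t) = 81·exp(-3·t). The antiderivative of snap, with j(0) = -27, gives jerk: j(t) = -27·exp(-3·t). Integrating jerk and using the initial condition a(0) = 9, we get a(t) = 9·exp(-3·t). Taking ∫a(t)dt and applying v(0) = -3, we find v(t) = -3·exp(-3·t). Using v(t) = -3·exp(-3·t) and substituting t = log(4)/3, we find v = -3/4.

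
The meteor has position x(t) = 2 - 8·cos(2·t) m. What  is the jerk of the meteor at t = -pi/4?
To solve this, we need to take 3 derivatives of our position equation x(t) = 2 - 8·cos(2·t). Taking d/dt of x(t), we find v(t) = 16·sin(2·t). Differentiating velocity, we get acceleration: a(t) = 32·cos(2·t). The derivative of acceleration gives jerk: j(t) = -64·sin(2·t). We have jerk j(t) = -64·sin(2·t). Substituting t = -pi/4: j(-pi/4) = 64.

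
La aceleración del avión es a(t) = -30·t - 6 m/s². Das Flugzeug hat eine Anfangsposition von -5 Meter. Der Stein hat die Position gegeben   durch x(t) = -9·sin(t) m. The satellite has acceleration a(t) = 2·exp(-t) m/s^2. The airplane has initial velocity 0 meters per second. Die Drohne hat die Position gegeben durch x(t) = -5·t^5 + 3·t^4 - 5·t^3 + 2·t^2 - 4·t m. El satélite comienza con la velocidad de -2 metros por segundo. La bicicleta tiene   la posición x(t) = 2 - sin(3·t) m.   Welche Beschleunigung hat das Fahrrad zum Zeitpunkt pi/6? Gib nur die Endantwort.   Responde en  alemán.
Die Antwort ist 9.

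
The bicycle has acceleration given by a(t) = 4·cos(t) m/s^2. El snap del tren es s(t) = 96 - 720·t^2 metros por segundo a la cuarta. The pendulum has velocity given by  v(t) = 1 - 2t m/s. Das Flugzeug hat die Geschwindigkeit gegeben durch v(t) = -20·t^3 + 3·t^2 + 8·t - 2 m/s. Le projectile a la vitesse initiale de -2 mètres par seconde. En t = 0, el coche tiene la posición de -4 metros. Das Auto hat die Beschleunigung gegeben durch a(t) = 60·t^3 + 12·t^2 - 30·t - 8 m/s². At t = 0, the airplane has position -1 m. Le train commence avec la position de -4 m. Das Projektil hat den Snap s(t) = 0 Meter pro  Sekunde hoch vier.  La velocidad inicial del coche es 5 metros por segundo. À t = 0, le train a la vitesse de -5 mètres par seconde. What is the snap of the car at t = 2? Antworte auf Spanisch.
Para resolver esto, necesitamos tomar 2 derivadas de nuestra ecuación de la aceleración a(t) = 60·t^3 + 12·t^2 - 30·t - 8. Tomando d/dt de a(t), encontramos j(t) = 180·t^2 + 24·t - 30. Tomando d/dt de j(t), encontramos s(t) = 360·t + 24. Usando s(t) = 360·t + 24 y sustituyendo t = 2, encontramos s = 744.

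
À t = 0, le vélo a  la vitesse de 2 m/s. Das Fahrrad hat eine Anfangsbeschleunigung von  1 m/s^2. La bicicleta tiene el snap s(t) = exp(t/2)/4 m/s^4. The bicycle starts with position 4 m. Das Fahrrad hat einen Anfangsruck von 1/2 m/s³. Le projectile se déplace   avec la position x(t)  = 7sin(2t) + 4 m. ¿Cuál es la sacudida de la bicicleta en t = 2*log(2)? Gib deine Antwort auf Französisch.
Pour résoudre ceci, nous devons prendre 1 primitive de notre équation du snap s(t) = exp(t/2)/4. En prenant ∫s(t)dt et en appliquant j(0) = 1/2, nous trouvons j(t) = exp(t/2)/2. De l'équation du jerk j(t) = exp(t/2)/2, nous substituons t = 2*log(2) pour obtenir j = 1.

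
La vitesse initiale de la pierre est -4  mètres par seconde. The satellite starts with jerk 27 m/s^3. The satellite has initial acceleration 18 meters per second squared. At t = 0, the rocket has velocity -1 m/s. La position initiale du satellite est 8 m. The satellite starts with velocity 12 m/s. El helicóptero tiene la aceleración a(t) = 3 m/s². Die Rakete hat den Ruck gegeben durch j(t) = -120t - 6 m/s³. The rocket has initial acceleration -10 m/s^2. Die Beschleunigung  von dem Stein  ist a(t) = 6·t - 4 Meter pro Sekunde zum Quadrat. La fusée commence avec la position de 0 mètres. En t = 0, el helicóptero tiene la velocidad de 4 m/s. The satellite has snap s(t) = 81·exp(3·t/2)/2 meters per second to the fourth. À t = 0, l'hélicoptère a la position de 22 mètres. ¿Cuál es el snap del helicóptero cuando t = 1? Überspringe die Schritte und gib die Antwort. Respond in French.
À t = 1, s = 0.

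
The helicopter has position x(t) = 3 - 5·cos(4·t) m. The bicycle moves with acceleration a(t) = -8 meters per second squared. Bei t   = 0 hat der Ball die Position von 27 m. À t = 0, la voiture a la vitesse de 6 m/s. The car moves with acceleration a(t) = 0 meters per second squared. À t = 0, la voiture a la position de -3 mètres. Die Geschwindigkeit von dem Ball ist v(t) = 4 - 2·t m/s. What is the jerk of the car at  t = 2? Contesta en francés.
En partant de l'accélération a(t) = 0, nous prenons 1 dérivée. En dérivant l'accélération, nous obtenons le jerk: j(t) = 0. Nous avons le jerk j(t) = 0. En substituant t = 2: j(2) = 0.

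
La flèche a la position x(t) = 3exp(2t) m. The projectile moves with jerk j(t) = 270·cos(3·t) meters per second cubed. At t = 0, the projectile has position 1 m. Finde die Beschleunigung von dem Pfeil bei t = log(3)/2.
Ausgehend von der Position x(t) = 3·exp(2·t), nehmen wir 2 Ableitungen. Die Ableitung von der Position ergibt die Geschwindigkeit: v(t) = 6·exp(2·t). Die Ableitung von der Geschwindigkeit ergibt die Beschleunigung: a(t) = 12·exp(2·t). Mit a(t) = 12·exp(2·t) und Einsetzen von t = log(3)/2, finden wir a = 36.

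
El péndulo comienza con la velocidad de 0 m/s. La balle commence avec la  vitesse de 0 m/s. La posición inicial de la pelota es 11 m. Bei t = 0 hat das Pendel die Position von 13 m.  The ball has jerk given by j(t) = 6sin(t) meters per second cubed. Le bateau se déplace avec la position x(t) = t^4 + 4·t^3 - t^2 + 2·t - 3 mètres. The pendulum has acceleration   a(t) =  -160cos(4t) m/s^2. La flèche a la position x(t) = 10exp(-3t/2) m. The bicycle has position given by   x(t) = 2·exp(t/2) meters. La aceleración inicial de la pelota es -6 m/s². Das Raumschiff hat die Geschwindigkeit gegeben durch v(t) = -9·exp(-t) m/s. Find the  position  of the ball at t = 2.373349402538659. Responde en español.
Debemos encontrar la antiderivada de nuestra ecuación de la sacudida j(t) = 6·sin(t) 3 veces. La integral de la sacudida, con a(0) = -6, da la aceleración: a(t) = -6·cos(t). Tomando ∫a(t)dt y aplicando v(0) = 0, encontramos v(t) = -6·sin(t). Integrando la velocidad y usando la condición inicial x(0) = 11, obtenemos x(t) = 6·cos(t) + 5. Usando x(t) = 6·cos(t) + 5 y sustituyendo t = 2.373349402538659, encontramos x = 0.685205023790820.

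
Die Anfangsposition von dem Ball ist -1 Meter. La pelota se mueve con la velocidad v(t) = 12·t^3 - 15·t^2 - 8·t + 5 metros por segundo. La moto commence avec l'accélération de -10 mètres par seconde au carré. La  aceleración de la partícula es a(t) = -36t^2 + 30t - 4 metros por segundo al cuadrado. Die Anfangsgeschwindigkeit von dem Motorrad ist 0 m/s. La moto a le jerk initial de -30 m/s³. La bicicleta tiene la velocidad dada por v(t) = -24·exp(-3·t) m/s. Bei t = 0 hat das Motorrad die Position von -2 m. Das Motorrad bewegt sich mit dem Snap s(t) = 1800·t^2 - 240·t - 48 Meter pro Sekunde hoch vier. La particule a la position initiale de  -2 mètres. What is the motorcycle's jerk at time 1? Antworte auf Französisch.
Nous devons intégrer notre équation du snap s(t) = 1800·t^2 - 240·t - 48 1 fois. En prenant ∫s(t)dt et en appliquant j(0) = -30, nous trouvons j(t) = 600·t^3 - 120·t^2 - 48·t - 30. En utilisant j(t) = 600·t^3 - 120·t^2 - 48·t - 30 et en substituant t = 1, nous trouvons j = 402.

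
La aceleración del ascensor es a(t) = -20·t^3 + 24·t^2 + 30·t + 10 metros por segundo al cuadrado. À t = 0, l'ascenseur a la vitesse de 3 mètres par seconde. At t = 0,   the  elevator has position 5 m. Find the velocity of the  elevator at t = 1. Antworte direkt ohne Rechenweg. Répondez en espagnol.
En t = 1, v = 31.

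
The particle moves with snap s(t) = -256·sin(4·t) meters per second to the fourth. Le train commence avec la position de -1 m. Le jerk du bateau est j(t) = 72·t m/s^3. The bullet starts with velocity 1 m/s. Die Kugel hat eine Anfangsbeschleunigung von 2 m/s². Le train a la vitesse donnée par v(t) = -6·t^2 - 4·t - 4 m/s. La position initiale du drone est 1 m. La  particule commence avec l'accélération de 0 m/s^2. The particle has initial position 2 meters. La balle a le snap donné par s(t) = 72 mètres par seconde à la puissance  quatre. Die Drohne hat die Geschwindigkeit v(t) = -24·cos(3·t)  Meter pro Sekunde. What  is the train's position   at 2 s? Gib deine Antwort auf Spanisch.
Partiendo de la velocidad v(t) = -6·t^2 - 4·t - 4, tomamos 1 antiderivada. La integral de la velocidad, con x(0) = -1, da la posición: x(t) = -2·t^3 - 2·t^2 - 4·t - 1. De la ecuación de la posición x(t) = -2·t^3 - 2·t^2 - 4·t - 1, sustituimos t = 2 para obtener x = -33.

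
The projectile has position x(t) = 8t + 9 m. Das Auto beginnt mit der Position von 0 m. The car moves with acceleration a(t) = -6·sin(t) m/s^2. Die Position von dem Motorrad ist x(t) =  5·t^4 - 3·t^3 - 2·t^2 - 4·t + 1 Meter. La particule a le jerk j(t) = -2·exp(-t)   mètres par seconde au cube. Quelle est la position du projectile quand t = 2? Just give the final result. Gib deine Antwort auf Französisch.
La réponse est 25.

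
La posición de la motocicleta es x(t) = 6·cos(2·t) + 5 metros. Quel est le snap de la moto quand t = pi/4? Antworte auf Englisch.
Starting from position x(t) = 6·cos(2·t) + 5, we take 4 derivatives. The derivative of position gives velocity: v(t) = -12·sin(2·t). Taking d/dt of v(t), we find a(t) = -24·cos(2·t). Differentiating acceleration, we get jerk: j(t) = 48·sin(2·t). The derivative of jerk gives snap: s(t) = 96·cos(2·t). We have snap s(t) = 96·cos(2·t). Substituting t = pi/4: s(pi/4) = 0.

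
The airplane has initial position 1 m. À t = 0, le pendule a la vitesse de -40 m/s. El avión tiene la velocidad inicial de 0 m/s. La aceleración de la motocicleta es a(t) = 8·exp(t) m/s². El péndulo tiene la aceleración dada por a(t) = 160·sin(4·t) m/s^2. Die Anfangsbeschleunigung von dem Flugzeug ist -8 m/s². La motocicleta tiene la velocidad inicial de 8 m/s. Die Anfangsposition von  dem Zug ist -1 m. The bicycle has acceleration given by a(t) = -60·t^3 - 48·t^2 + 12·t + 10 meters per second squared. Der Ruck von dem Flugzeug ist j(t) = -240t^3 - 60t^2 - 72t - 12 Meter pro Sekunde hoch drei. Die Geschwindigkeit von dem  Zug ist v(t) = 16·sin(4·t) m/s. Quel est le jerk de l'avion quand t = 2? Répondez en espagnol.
De la ecuación de la sacudida j(t) = -240·t^3 - 60·t^2 - 72·t - 12, sustituimos t = 2 para obtener j = -2316.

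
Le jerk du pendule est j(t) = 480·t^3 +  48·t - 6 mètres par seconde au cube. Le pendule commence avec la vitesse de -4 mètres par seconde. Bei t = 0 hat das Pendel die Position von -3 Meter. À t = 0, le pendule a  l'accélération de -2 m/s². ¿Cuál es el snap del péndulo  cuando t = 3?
Debemos derivar nuestra ecuación de la sacudida j(t) = 480·t^3 + 48·t - 6 1 vez. Tomando d/dt de j(t), encontramos s(t) = 1440·t^2 + 48. Tenemos el snap s(t) = 1440·t^2 + 48. Sustituyendo t = 3: s(3) = 13008.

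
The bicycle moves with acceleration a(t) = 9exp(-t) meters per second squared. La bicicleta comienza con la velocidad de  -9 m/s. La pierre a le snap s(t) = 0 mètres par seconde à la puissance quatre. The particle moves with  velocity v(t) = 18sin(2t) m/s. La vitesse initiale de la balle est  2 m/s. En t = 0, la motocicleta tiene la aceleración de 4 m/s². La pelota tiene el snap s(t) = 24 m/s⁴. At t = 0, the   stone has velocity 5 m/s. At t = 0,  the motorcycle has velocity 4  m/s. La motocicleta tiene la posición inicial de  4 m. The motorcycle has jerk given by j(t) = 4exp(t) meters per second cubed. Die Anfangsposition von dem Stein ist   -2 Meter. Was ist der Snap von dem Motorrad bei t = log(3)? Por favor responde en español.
Partiendo de la sacudida j(t) = 4·exp(t), tomamos 1 derivada. La derivada de la sacudida da el snap: s(t) = 4·exp(t). De la ecuación del snap s(t) = 4·exp(t), sustituimos t = log(3) para obtener s = 12.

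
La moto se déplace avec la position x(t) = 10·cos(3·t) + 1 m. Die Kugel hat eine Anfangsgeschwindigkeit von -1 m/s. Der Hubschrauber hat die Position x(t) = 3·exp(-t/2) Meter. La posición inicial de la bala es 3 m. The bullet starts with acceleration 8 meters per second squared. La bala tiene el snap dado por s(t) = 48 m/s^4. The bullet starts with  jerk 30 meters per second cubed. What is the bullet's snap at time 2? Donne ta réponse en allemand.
Wir haben den Snap s(t) = 48. Durch Einsetzen von t = 2: s(2) = 48.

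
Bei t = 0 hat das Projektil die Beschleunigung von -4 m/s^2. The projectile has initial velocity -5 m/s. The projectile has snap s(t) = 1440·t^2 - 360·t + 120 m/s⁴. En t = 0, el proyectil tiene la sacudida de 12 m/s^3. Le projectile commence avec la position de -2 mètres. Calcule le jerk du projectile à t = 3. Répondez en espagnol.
Necesitamos integrar nuestra ecuación del snap s(t) = 1440·t^2 - 360·t + 120 1 vez. Tomando ∫s(t)dt y aplicando j(0) = 12, encontramos j(t) = 480·t^3 - 180·t^2 + 120·t + 12. De la ecuación de la sacudida j(t) = 480·t^3 - 180·t^2 + 120·t + 12, sustituimos t = 3 para obtener j = 11712.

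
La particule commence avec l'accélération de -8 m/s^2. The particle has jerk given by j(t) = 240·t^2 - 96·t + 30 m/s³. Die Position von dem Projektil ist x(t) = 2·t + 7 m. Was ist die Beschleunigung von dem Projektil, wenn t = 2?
Um dies zu lösen, müssen wir 2 Ableitungen unserer Gleichung für die Position x(t) = 2·t + 7 nehmen. Durch Ableiten von der Position erhalten wir die Geschwindigkeit: v(t) = 2. Durch Ableiten von der Geschwindigkeit erhalten wir die Beschleunigung: a(t) = 0. Wir haben die Beschleunigung a(t) = 0. Durch Einsetzen von t = 2: a(2) = 0.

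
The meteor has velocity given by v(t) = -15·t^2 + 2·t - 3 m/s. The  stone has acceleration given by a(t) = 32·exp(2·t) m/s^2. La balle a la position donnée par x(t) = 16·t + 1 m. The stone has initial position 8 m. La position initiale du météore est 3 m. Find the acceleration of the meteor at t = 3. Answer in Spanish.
Para resolver esto, necesitamos tomar 1 derivada de nuestra ecuación de la velocidad v(t) = -15·t^2 + 2·t - 3. La derivada de la velocidad da la aceleración: a(t) = 2 - 30·t. De la ecuación de la aceleración a(t) = 2 - 30·t, sustituimos t = 3 para obtener a = -88.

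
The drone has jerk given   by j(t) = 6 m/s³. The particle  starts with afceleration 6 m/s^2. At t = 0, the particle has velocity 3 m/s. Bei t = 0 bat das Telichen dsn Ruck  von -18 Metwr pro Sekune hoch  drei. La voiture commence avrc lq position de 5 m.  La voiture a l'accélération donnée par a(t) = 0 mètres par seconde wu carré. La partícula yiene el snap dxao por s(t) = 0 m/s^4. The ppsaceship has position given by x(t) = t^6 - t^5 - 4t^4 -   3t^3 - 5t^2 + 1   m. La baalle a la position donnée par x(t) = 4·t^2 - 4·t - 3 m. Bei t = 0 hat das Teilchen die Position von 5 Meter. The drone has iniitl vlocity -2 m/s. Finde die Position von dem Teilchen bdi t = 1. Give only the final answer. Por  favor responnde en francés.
x(1) = 8.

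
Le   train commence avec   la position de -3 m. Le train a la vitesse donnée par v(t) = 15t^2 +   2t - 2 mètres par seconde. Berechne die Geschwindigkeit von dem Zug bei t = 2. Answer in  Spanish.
Tenemos la velocidad v(t) = 15·t^2 + 2·t - 2. Sustituyendo t = 2: v(2) = 62.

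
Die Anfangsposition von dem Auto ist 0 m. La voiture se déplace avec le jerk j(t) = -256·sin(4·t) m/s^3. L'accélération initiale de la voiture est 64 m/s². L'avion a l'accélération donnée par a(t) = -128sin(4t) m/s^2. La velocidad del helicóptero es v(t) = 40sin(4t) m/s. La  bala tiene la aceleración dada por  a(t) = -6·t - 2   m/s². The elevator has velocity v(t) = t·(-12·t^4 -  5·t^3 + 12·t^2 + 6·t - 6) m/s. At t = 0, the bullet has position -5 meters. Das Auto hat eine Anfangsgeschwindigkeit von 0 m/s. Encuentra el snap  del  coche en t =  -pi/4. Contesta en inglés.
We must differentiate our jerk equation j(t) = -256·sin(4·t) 1 time. Differentiating jerk, we get snap: s(t) = -1024·cos(4·t). Using s(t) = -1024·cos(4·t) and substituting t = -pi/4, we find s = 1024.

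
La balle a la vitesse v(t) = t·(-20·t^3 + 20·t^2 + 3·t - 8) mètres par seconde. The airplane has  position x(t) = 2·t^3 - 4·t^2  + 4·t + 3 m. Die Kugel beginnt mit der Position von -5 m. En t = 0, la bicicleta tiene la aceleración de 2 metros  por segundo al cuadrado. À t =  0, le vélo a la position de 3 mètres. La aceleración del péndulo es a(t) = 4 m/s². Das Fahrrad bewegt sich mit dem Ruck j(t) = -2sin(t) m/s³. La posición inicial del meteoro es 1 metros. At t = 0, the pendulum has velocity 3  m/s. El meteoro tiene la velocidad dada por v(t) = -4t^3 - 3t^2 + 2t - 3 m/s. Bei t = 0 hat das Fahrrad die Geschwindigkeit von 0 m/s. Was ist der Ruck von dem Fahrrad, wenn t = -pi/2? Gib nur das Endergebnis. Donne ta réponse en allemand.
Bei t = -pi/2, j = 2.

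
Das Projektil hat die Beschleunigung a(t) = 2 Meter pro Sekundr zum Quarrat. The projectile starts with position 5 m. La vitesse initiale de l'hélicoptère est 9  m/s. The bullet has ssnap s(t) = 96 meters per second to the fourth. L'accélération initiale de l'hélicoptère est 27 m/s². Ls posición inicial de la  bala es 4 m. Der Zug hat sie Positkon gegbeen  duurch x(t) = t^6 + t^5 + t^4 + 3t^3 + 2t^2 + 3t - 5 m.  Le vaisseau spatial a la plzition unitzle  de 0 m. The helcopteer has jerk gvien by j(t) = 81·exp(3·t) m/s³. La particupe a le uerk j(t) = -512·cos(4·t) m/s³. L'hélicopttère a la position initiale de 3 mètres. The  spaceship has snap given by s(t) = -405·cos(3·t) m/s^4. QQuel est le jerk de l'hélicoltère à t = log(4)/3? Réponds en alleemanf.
Mit j(t) = 81·exp(3·t) und Einsetzen von t = log(4)/3, finden wir j = 324.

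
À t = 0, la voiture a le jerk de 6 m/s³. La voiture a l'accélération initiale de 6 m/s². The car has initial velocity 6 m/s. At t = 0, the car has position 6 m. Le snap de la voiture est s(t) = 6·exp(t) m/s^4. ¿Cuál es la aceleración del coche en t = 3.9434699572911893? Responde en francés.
Pour résoudre ceci, nous devons prendre 2 intégrales de notre équation du snap s(t) = 6·exp(t). L'intégrale du snap, avec j(0) = 6, donne le jerk: j(t) = 6·exp(t). En intégrant le jerk et en utilisant la condition initiale a(0) = 6, nous obtenons a(t) = 6·exp(t). En utilisant a(t) = 6·exp(t) et en substituant t = 3.9434699572911893, nous trouvons a = 309.583989389216.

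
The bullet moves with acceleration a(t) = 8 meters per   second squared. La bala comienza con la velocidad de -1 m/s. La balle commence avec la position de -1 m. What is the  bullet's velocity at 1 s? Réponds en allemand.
Um dies zu lösen, müssen wir 1 Stammfunktion unserer Gleichung für die Beschleunigung a(t) = 8 finden. Das Integral von der Beschleunigung, mit v(0) = -1, ergibt die Geschwindigkeit: v(t) = 8·t - 1. Mit v(t) = 8·t - 1 und Einsetzen von t = 1, finden wir v = 7.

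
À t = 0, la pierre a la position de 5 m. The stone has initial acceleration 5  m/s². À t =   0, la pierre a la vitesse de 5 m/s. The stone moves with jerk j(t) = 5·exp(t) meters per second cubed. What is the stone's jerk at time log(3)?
From the given jerk equation j(t) = 5·exp(t), we substitute t = log(3) to get j = 15.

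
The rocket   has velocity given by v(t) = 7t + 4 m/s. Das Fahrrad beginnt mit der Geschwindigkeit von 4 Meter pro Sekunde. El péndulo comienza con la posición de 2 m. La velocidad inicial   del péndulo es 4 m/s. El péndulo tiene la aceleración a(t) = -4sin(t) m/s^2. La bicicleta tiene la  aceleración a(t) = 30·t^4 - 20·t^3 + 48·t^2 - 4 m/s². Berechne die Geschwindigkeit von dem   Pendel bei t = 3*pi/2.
Um dies zu lösen, müssen wir 1 Stammfunktion unserer Gleichung für die Beschleunigung a(t) = -4·sin(t) finden. Durch Integration von der Beschleunigung und Verwendung der Anfangsbedingung v(0) = 4, erhalten wir v(t) = 4·cos(t). Aus der Gleichung für die Geschwindigkeit v(t) = 4·cos(t), setzen wir t = 3*pi/2 ein und erhalten v = 0.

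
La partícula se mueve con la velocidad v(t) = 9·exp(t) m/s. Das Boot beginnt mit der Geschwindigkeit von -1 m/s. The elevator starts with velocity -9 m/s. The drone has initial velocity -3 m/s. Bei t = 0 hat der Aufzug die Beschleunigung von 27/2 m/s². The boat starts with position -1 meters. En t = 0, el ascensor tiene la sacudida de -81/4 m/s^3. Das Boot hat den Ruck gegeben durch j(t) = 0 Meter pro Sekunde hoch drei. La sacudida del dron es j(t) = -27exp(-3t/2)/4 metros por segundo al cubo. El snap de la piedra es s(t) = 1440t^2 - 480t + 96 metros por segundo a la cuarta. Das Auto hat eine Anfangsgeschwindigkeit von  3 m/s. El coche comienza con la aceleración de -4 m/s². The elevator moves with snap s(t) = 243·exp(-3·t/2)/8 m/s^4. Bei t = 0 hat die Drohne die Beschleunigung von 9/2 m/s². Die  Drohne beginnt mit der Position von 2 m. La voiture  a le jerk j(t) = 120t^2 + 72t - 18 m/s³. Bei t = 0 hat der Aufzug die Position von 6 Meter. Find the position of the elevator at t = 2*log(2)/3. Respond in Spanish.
Partiendo del snap s(t) = 243·exp(-3·t/2)/8, tomamos 4 integrales. Integrando el snap y usando la condición inicial j(0) = -81/4, obtenemos j(t) = -81·exp(-3·t/2)/4. Tomando ∫j(t)dt y aplicando a(0) = 27/2, encontramos a(t) = 27·exp(-3·t/2)/2. La integral de la aceleración es la velocidad. Usando v(0) = -9, obtenemos v(t) = -9·exp(-3·t/2). La integral de la velocidad es la posición. Usando x(0) = 6, obtenemos x(t) = 6·exp(-3·t/2). Tenemos la posición x(t) = 6·exp(-3·t/2). Sustituyendo t = 2*log(2)/3: x(2*log(2)/3) = 3.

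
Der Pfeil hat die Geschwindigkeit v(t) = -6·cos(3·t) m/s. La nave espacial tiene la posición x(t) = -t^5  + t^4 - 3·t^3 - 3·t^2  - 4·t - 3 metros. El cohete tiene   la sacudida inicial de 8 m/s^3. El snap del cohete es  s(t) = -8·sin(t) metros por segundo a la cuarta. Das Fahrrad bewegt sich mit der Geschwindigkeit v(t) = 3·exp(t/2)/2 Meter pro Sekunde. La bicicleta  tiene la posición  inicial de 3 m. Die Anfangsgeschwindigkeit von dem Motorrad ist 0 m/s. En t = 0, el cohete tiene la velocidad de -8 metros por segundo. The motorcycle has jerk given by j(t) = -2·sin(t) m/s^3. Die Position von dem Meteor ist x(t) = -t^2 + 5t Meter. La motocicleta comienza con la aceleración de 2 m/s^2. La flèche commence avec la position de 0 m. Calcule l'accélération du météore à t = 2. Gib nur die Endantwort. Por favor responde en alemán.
Die Antwort ist -2.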